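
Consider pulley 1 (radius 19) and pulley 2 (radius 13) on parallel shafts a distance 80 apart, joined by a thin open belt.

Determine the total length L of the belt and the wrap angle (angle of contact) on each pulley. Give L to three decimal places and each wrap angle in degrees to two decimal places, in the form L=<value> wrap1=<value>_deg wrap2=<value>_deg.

open belt: β = asin((r2−r1)/C) = asin(-6/80) = -4.3012°
wrap1 = π − 2β = 188.6024°
wrap2 = π + 2β = 171.3976°
tangent length = C·cosβ = 79.7747
L = r1·wrap1 + r2·wrap2 + 2·C·cosβ = 19·3.2917 + 13·2.9915 + 2·79.7747 = 260.9812

L=260.981 wrap1=188.60_deg wrap2=171.40_deg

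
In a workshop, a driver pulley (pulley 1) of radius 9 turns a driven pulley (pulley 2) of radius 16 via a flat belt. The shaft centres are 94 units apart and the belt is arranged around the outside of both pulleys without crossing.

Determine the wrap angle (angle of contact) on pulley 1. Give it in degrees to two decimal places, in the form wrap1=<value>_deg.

open belt: β = asin((r2−r1)/C) = asin(7/94) = 4.2707°
wrap1 = π − 2β = 171.4587°
wrap2 = π + 2β = 188.5413°

wrap1=171.46_deg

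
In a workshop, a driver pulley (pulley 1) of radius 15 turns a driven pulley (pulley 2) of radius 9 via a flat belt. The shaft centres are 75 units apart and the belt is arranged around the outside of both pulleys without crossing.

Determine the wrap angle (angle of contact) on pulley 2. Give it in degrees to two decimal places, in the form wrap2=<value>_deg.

open belt: β = asin((r2−r1)/C) = asin(-6/75) = -4.5886°
wrap1 = π − 2β = 189.1771°
wrap2 = π + 2β = 170.8229°

wrap2=170.82_deg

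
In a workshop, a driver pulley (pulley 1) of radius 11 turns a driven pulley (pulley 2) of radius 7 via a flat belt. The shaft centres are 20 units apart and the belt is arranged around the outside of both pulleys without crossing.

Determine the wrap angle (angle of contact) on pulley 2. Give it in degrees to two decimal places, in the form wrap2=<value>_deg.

open belt: β = asin((r2−r1)/C) = asin(-4/20) = -11.5370°
wrap1 = π − 2β = 203.0739°
wrap2 = π + 2β = 156.9261°

wrap2=156.93_deg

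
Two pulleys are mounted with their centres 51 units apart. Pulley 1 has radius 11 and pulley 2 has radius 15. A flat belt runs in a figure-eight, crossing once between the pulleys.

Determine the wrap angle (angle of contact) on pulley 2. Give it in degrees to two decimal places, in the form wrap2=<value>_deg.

wrap2=241.30_deg

crossed belt: β = asin((r1+r2)/C) = asin(26/51) = 30.6508°
wrap1 = wrap2 = π + 2β = 241.3015°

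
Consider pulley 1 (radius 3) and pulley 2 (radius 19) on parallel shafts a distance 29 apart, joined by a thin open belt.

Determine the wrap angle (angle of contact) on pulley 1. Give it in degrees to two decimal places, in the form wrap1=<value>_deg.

wrap1=113.03_deg

open belt: β = asin((r2−r1)/C) = asin(16/29) = 33.4854°
wrap1 = π − 2β = 113.0292°
wrap2 = π + 2β = 246.9708°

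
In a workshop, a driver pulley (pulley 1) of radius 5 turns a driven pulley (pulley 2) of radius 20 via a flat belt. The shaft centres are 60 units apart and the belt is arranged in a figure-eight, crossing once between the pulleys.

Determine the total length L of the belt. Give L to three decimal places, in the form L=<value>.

L=209.116

crossed belt: β = asin((r1+r2)/C) = asin(25/60) = 24.6243°
wrap1 = wrap2 = π + 2β = 229.2486°
tangent length = C·cosβ = 54.5436
L = (r1+r2)·wrap + 2·C·cosβ = 25·4.0011 + 2·54.5436 = 209.1157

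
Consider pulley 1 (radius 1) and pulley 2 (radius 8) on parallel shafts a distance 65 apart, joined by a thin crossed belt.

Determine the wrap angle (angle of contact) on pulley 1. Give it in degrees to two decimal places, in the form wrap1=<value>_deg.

wrap1=195.92_deg

crossed belt: β = asin((r1+r2)/C) = asin(9/65) = 7.9588°
wrap1 = wrap2 = π + 2β = 195.9177°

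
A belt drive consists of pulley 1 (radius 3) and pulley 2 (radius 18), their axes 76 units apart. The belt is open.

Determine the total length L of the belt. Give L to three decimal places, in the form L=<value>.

L=220.944

open belt: β = asin((r2−r1)/C) = asin(15/76) = 11.3831°
wrap1 = π − 2β = 157.2338°
wrap2 = π + 2β = 202.7662°
tangent length = C·cosβ = 74.5050
L = r1·wrap1 + r2·wrap2 + 2·C·cosβ = 3·2.7442 + 18·3.5389 + 2·74.5050 = 220.9437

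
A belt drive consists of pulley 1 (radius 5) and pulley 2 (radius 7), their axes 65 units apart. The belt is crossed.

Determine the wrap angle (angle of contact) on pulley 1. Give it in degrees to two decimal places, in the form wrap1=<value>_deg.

wrap1=201.28_deg

crossed belt: β = asin((r1+r2)/C) = asin(12/65) = 10.6387°
wrap1 = wrap2 = π + 2β = 201.2774°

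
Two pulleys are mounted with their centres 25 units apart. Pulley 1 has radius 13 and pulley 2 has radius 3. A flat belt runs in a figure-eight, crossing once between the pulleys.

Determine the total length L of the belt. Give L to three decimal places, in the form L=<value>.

crossed belt: β = asin((r1+r2)/C) = asin(16/25) = 39.7918°
wrap1 = wrap2 = π + 2β = 259.5836°
tangent length = C·cosβ = 19.2094
L = (r1+r2)·wrap + 2·C·cosβ = 16·4.5306 + 2·19.2094 = 110.9082

L=110.908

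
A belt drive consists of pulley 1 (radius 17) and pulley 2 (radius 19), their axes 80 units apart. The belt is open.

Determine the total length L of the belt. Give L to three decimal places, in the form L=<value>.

open belt: β = asin((r2−r1)/C) = asin(2/80) = 1.4325°
wrap1 = π − 2β = 177.1349°
wrap2 = π + 2β = 182.8651°
tangent length = C·cosβ = 79.9750
L = r1·wrap1 + r2·wrap2 + 2·C·cosβ = 17·3.0916 + 19·3.1916 + 2·79.9750 = 273.1473

L=273.147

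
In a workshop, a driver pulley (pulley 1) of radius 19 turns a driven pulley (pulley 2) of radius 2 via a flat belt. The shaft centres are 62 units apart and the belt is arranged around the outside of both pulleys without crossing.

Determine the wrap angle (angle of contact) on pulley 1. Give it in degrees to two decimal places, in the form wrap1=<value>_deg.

wrap1=211.83_deg

open belt: β = asin((r2−r1)/C) = asin(-17/62) = -15.9140°
wrap1 = π − 2β = 211.8279°
wrap2 = π + 2β = 148.1721°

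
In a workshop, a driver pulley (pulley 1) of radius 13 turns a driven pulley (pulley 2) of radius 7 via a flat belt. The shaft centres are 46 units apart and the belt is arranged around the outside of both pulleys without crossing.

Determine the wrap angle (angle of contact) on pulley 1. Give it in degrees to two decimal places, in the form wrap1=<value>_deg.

open belt: β = asin((r2−r1)/C) = asin(-6/46) = -7.4947°
wrap1 = π − 2β = 194.9894°
wrap2 = π + 2β = 165.0106°

wrap1=194.99_deg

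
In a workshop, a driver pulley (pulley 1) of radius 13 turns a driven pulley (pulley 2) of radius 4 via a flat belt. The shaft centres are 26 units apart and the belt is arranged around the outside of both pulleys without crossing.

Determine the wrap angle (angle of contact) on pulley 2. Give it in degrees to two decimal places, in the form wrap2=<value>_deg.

open belt: β = asin((r2−r1)/C) = asin(-9/26) = -20.2522°
wrap1 = π − 2β = 220.5045°
wrap2 = π + 2β = 139.4955°

wrap2=139.50_deg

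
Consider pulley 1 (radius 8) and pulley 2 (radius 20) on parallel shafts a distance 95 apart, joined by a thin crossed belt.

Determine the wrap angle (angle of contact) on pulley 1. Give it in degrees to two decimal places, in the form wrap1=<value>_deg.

crossed belt: β = asin((r1+r2)/C) = asin(28/95) = 17.1418°
wrap1 = wrap2 = π + 2β = 214.2835°

wrap1=214.28_deg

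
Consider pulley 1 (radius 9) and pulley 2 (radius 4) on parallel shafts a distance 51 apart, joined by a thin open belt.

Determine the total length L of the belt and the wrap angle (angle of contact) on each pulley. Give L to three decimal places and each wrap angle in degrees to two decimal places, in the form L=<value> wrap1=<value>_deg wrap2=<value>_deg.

open belt: β = asin((r2−r1)/C) = asin(-5/51) = -5.6263°
wrap1 = π − 2β = 191.2525°
wrap2 = π + 2β = 168.7475°
tangent length = C·cosβ = 50.7543
L = r1·wrap1 + r2·wrap2 + 2·C·cosβ = 9·3.3380 + 4·2.9452 + 2·50.7543 = 143.3313

L=143.331 wrap1=191.25_deg wrap2=168.75_deg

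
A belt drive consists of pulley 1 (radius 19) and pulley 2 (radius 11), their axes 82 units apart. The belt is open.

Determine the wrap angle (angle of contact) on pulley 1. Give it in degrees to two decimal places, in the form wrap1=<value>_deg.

open belt: β = asin((r2−r1)/C) = asin(-8/82) = -5.5987°
wrap1 = π − 2β = 191.1975°
wrap2 = π + 2β = 168.8025°

wrap1=191.20_deg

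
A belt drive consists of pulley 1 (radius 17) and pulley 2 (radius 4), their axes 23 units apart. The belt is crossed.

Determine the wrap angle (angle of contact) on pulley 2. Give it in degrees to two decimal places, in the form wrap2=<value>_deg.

wrap2=311.86_deg

crossed belt: β = asin((r1+r2)/C) = asin(21/23) = 65.9294°
wrap1 = wrap2 = π + 2β = 311.8588°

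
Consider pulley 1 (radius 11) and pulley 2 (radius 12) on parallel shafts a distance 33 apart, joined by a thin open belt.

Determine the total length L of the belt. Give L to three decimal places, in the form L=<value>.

L=138.287

open belt: β = asin((r2−r1)/C) = asin(1/33) = 1.7365°
wrap1 = π − 2β = 176.5270°
wrap2 = π + 2β = 183.4730°
tangent length = C·cosβ = 32.9848
L = r1·wrap1 + r2·wrap2 + 2·C·cosβ = 11·3.0810 + 12·3.2022 + 2·32.9848 = 138.2869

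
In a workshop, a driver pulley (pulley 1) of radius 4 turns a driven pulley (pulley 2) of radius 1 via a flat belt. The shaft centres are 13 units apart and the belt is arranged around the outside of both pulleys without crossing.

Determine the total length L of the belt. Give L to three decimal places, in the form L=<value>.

L=42.403

open belt: β = asin((r2−r1)/C) = asin(-3/13) = -13.3424°
wrap1 = π − 2β = 206.6847°
wrap2 = π + 2β = 153.3153°
tangent length = C·cosβ = 12.6491
L = r1·wrap1 + r2·wrap2 + 2·C·cosβ = 4·3.6073 + 1·2.6759 + 2·12.6491 = 42.4034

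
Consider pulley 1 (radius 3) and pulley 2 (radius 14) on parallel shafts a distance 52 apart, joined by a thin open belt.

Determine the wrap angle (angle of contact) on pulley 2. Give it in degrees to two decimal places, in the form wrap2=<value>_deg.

wrap2=204.43_deg

open belt: β = asin((r2−r1)/C) = asin(11/52) = 12.2125°
wrap1 = π − 2β = 155.5749°
wrap2 = π + 2β = 204.4251°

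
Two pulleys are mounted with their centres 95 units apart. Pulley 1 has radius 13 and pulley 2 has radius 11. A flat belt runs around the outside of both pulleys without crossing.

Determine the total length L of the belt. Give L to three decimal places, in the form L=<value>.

open belt: β = asin((r2−r1)/C) = asin(-2/95) = -1.2063°
wrap1 = π − 2β = 182.4126°
wrap2 = π + 2β = 177.5874°
tangent length = C·cosβ = 94.9789
L = r1·wrap1 + r2·wrap2 + 2·C·cosβ = 13·3.1837 + 11·3.0995 + 2·94.9789 = 265.4403

L=265.440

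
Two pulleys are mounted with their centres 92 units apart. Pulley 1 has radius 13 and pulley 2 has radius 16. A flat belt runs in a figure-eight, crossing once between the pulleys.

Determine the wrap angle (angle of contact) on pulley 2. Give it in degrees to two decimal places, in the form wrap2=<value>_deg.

crossed belt: β = asin((r1+r2)/C) = asin(29/92) = 18.3739°
wrap1 = wrap2 = π + 2β = 216.7479°

wrap2=216.75_deg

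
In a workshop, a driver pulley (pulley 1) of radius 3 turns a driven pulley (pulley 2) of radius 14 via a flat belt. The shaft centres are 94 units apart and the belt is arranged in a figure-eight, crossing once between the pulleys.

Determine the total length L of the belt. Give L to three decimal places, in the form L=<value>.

L=244.490

crossed belt: β = asin((r1+r2)/C) = asin(17/94) = 10.4193°
wrap1 = wrap2 = π + 2β = 200.8387°
tangent length = C·cosβ = 92.4500
L = (r1+r2)·wrap + 2·C·cosβ = 17·3.5053 + 2·92.4500 = 244.4900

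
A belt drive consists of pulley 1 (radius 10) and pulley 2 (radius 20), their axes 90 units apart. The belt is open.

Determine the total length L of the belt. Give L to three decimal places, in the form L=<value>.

L=275.360

open belt: β = asin((r2−r1)/C) = asin(10/90) = 6.3794°
wrap1 = π − 2β = 167.2413°
wrap2 = π + 2β = 192.7587°
tangent length = C·cosβ = 89.4427
L = r1·wrap1 + r2·wrap2 + 2·C·cosβ = 10·2.9189 + 20·3.3643 + 2·89.4427 = 275.3600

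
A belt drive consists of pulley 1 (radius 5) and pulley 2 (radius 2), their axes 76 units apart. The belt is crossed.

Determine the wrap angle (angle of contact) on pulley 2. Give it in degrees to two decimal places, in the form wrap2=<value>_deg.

crossed belt: β = asin((r1+r2)/C) = asin(7/76) = 5.2847°
wrap1 = wrap2 = π + 2β = 190.5695°

wrap2=190.57_deg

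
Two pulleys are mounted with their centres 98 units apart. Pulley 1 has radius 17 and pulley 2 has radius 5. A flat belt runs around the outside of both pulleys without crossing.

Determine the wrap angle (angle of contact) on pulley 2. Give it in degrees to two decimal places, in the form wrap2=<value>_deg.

open belt: β = asin((r2−r1)/C) = asin(-12/98) = -7.0335°
wrap1 = π − 2β = 194.0669°
wrap2 = π + 2β = 165.9331°

wrap2=165.93_deg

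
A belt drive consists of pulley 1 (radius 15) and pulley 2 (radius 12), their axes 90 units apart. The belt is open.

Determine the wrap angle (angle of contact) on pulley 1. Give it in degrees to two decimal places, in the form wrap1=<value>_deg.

wrap1=183.82_deg

open belt: β = asin((r2−r1)/C) = asin(-3/90) = -1.9102°
wrap1 = π − 2β = 183.8204°
wrap2 = π + 2β = 176.1796°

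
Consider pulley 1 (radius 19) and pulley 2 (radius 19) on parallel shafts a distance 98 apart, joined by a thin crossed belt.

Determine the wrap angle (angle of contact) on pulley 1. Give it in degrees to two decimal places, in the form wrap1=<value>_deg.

crossed belt: β = asin((r1+r2)/C) = asin(38/98) = 22.8149°
wrap1 = wrap2 = π + 2β = 225.6298°

wrap1=225.63_deg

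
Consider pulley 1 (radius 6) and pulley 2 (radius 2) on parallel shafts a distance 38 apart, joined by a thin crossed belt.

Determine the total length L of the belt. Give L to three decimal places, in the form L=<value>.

crossed belt: β = asin((r1+r2)/C) = asin(8/38) = 12.1532°
wrap1 = wrap2 = π + 2β = 204.3064°
tangent length = C·cosβ = 37.1484
L = (r1+r2)·wrap + 2·C·cosβ = 8·3.5658 + 2·37.1484 = 102.8233

L=102.823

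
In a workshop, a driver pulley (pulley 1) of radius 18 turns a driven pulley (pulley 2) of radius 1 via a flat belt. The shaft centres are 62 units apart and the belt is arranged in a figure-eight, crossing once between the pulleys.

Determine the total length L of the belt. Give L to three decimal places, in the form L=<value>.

crossed belt: β = asin((r1+r2)/C) = asin(19/62) = 17.8455°
wrap1 = wrap2 = π + 2β = 215.6910°
tangent length = C·cosβ = 59.0169
L = (r1+r2)·wrap + 2·C·cosβ = 19·3.7645 + 2·59.0169 = 189.5597

L=189.560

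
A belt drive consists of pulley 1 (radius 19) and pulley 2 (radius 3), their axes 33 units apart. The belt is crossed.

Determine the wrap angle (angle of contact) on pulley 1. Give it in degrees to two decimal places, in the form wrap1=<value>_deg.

crossed belt: β = asin((r1+r2)/C) = asin(22/33) = 41.8103°
wrap1 = wrap2 = π + 2β = 263.6206°

wrap1=263.62_deg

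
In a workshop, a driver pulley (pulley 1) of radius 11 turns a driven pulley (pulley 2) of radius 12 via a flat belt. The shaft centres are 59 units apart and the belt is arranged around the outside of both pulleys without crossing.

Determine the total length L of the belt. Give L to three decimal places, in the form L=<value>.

open belt: β = asin((r2−r1)/C) = asin(1/59) = 0.9712°
wrap1 = π − 2β = 178.0577°
wrap2 = π + 2β = 181.9423°
tangent length = C·cosβ = 58.9915
L = r1·wrap1 + r2·wrap2 + 2·C·cosβ = 11·3.1077 + 12·3.1755 + 2·58.9915 = 190.2736

L=190.274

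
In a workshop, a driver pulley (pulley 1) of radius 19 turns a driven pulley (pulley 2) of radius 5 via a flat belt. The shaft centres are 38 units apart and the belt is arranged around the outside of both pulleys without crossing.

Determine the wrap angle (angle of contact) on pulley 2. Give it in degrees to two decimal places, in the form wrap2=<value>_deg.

wrap2=136.76_deg

open belt: β = asin((r2−r1)/C) = asin(-14/38) = -21.6183°
wrap1 = π − 2β = 223.2365°
wrap2 = π + 2β = 136.7635°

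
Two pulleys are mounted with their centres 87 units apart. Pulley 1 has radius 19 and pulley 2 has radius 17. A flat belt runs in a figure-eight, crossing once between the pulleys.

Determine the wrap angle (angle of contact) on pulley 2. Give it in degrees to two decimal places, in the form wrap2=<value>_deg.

wrap2=228.89_deg

crossed belt: β = asin((r1+r2)/C) = asin(36/87) = 24.4433°
wrap1 = wrap2 = π + 2β = 228.8867°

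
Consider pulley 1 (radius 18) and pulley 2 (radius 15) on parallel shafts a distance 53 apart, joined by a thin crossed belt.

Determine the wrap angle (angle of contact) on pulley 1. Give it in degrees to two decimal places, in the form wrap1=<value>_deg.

crossed belt: β = asin((r1+r2)/C) = asin(33/53) = 38.5093°
wrap1 = wrap2 = π + 2β = 257.0186°

wrap1=257.02_deg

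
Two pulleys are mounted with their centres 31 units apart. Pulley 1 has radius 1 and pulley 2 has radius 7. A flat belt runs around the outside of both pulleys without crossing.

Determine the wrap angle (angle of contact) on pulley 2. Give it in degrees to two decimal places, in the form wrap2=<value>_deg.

open belt: β = asin((r2−r1)/C) = asin(6/31) = 11.1599°
wrap1 = π − 2β = 157.6801°
wrap2 = π + 2β = 202.3199°

wrap2=202.32_deg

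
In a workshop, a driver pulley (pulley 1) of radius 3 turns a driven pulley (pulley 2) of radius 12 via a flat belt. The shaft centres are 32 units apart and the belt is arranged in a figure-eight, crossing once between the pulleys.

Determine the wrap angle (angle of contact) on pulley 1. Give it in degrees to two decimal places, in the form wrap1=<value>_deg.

wrap1=235.91_deg

crossed belt: β = asin((r1+r2)/C) = asin(15/32) = 27.9532°
wrap1 = wrap2 = π + 2β = 235.9064°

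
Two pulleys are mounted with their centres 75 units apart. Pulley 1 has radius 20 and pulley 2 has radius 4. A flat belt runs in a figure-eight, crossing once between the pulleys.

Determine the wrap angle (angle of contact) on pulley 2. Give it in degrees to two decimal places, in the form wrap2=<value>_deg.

crossed belt: β = asin((r1+r2)/C) = asin(24/75) = 18.6629°
wrap1 = wrap2 = π + 2β = 217.3258°

wrap2=217.33_deg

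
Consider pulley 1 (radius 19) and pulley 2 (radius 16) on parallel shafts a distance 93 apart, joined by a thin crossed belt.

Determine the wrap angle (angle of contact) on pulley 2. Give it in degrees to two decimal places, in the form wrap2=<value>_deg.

wrap2=224.21_deg

crossed belt: β = asin((r1+r2)/C) = asin(35/93) = 22.1074°
wrap1 = wrap2 = π + 2β = 224.2148°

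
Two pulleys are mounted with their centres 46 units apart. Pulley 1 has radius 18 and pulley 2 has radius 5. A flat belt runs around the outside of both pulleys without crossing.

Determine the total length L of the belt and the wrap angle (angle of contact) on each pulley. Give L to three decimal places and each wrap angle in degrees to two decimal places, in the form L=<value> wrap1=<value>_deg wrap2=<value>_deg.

L=167.956 wrap1=212.83_deg wrap2=147.17_deg

open belt: β = asin((r2−r1)/C) = asin(-13/46) = -16.4160°
wrap1 = π − 2β = 212.8319°
wrap2 = π + 2β = 147.1681°
tangent length = C·cosβ = 44.1248
L = r1·wrap1 + r2·wrap2 + 2·C·cosβ = 18·3.7146 + 5·2.5686 + 2·44.1248 = 167.9556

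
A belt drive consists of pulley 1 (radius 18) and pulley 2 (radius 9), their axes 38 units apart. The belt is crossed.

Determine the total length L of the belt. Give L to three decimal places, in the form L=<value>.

L=180.975

crossed belt: β = asin((r1+r2)/C) = asin(27/38) = 45.2778°
wrap1 = wrap2 = π + 2β = 270.5555°
tangent length = C·cosβ = 26.7395
L = (r1+r2)·wrap + 2·C·cosβ = 27·4.7221 + 2·26.7395 = 180.9752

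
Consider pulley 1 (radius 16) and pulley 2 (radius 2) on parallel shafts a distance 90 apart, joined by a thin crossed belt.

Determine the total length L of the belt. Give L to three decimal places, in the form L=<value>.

crossed belt: β = asin((r1+r2)/C) = asin(18/90) = 11.5370°
wrap1 = wrap2 = π + 2β = 203.0739°
tangent length = C·cosβ = 88.1816
L = (r1+r2)·wrap + 2·C·cosβ = 18·3.5443 + 2·88.1816 = 240.1608

L=240.161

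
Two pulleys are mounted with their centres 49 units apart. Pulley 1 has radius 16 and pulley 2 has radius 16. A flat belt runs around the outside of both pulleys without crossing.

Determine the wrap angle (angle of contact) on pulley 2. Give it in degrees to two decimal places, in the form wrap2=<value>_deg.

wrap2=180.00_deg

open belt: β = asin((r2−r1)/C) = asin(0/49) = 0.0000°
wrap1 = π − 2β = 180.0000°
wrap2 = π + 2β = 180.0000°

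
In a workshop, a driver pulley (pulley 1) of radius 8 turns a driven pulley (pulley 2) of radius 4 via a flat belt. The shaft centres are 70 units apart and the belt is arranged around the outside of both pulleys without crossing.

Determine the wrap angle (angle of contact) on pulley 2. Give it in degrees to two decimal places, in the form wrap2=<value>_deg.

wrap2=173.45_deg

open belt: β = asin((r2−r1)/C) = asin(-4/70) = -3.2758°
wrap1 = π − 2β = 186.5517°
wrap2 = π + 2β = 173.4483°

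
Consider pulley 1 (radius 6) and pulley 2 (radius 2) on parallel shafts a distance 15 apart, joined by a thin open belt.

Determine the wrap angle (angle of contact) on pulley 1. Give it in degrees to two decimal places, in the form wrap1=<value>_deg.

open belt: β = asin((r2−r1)/C) = asin(-4/15) = -15.4660°
wrap1 = π − 2β = 210.9320°
wrap2 = π + 2β = 149.0680°

wrap1=210.93_deg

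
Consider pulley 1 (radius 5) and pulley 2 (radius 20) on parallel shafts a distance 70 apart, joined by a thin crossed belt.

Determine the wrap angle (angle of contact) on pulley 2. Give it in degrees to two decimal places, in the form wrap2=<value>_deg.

wrap2=221.85_deg

crossed belt: β = asin((r1+r2)/C) = asin(25/70) = 20.9248°
wrap1 = wrap2 = π + 2β = 221.8497°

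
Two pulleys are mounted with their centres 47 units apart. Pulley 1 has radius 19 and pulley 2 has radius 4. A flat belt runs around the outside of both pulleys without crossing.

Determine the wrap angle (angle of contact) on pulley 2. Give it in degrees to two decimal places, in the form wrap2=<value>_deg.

open belt: β = asin((r2−r1)/C) = asin(-15/47) = -18.6115°
wrap1 = π − 2β = 217.2229°
wrap2 = π + 2β = 142.7771°

wrap2=142.78_deg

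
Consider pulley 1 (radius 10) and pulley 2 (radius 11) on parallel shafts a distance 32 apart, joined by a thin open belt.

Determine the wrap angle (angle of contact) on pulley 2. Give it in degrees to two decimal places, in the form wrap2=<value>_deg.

open belt: β = asin((r2−r1)/C) = asin(1/32) = 1.7908°
wrap1 = π − 2β = 176.4184°
wrap2 = π + 2β = 183.5816°

wrap2=183.58_deg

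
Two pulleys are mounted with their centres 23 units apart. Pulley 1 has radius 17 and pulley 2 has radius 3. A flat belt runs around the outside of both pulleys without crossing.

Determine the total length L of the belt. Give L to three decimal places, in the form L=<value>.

open belt: β = asin((r2−r1)/C) = asin(-14/23) = -37.4952°
wrap1 = π − 2β = 254.9905°
wrap2 = π + 2β = 105.0095°
tangent length = C·cosβ = 18.2483
L = r1·wrap1 + r2·wrap2 + 2·C·cosβ = 17·4.4504 + 3·1.8328 + 2·18.2483 = 117.6521

L=117.652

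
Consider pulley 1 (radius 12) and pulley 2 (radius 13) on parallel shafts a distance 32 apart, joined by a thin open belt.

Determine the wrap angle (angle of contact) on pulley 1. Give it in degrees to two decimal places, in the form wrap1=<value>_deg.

wrap1=176.42_deg

open belt: β = asin((r2−r1)/C) = asin(1/32) = 1.7908°
wrap1 = π − 2β = 176.4184°
wrap2 = π + 2β = 183.5816°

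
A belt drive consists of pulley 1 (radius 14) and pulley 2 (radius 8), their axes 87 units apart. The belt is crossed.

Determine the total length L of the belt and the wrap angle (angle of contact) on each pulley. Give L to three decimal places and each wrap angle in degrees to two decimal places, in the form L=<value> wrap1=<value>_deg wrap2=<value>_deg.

crossed belt: β = asin((r1+r2)/C) = asin(22/87) = 14.6476°
wrap1 = wrap2 = π + 2β = 209.2952°
tangent length = C·cosβ = 84.1724
L = (r1+r2)·wrap + 2·C·cosβ = 22·3.6529 + 2·84.1724 = 248.7085

L=248.708 wrap1=209.30_deg wrap2=209.30_deg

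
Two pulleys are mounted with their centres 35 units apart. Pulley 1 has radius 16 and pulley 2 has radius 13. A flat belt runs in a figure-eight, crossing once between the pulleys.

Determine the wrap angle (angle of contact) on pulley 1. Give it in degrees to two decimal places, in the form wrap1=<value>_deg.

crossed belt: β = asin((r1+r2)/C) = asin(29/35) = 55.9523°
wrap1 = wrap2 = π + 2β = 291.9045°

wrap1=291.90_deg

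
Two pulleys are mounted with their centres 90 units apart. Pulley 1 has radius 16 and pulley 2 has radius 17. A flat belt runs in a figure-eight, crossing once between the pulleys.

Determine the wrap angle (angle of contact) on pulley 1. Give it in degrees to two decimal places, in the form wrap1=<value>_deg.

crossed belt: β = asin((r1+r2)/C) = asin(33/90) = 21.5102°
wrap1 = wrap2 = π + 2β = 223.0204°

wrap1=223.02_deg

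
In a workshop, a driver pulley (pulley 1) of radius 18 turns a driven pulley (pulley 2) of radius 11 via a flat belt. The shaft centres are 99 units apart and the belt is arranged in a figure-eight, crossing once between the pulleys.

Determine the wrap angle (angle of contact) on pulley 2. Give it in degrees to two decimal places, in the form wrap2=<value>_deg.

crossed belt: β = asin((r1+r2)/C) = asin(29/99) = 17.0334°
wrap1 = wrap2 = π + 2β = 214.0668°

wrap2=214.07_deg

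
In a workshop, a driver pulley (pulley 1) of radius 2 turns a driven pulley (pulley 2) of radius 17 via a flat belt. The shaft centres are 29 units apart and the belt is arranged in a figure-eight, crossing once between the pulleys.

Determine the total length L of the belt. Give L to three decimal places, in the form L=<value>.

L=130.656

crossed belt: β = asin((r1+r2)/C) = asin(19/29) = 40.9327°
wrap1 = wrap2 = π + 2β = 261.8654°
tangent length = C·cosβ = 21.9089
L = (r1+r2)·wrap + 2·C·cosβ = 19·4.5704 + 2·21.9089 = 130.6557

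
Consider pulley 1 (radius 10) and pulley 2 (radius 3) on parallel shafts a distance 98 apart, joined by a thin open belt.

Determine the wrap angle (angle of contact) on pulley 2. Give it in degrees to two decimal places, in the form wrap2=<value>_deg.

wrap2=171.81_deg

open belt: β = asin((r2−r1)/C) = asin(-7/98) = -4.0960°
wrap1 = π − 2β = 188.1921°
wrap2 = π + 2β = 171.8079°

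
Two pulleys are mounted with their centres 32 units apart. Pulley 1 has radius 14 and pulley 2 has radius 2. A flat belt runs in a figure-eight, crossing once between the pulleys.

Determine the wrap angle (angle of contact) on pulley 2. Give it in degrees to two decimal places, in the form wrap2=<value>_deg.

wrap2=240.00_deg

crossed belt: β = asin((r1+r2)/C) = asin(16/32) = 30.0000°
wrap1 = wrap2 = π + 2β = 240.0000°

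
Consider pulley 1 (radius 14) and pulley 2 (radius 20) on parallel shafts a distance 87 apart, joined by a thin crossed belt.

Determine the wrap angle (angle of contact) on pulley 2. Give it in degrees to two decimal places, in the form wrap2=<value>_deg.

wrap2=226.01_deg

crossed belt: β = asin((r1+r2)/C) = asin(34/87) = 23.0046°
wrap1 = wrap2 = π + 2β = 226.0091°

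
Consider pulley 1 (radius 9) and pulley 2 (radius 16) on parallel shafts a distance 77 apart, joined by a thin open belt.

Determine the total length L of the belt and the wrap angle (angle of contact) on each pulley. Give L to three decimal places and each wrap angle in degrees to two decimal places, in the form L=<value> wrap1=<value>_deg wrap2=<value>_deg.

L=233.177 wrap1=169.57_deg wrap2=190.43_deg

open belt: β = asin((r2−r1)/C) = asin(7/77) = 5.2159°
wrap1 = π − 2β = 169.5682°
wrap2 = π + 2β = 190.4318°
tangent length = C·cosβ = 76.6812
L = r1·wrap1 + r2·wrap2 + 2·C·cosβ = 9·2.9595 + 16·3.3237 + 2·76.6812 = 233.1766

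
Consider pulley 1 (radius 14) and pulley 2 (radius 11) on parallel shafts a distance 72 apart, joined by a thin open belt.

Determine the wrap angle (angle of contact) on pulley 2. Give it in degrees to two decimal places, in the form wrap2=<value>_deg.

open belt: β = asin((r2−r1)/C) = asin(-3/72) = -2.3880°
wrap1 = π − 2β = 184.7760°
wrap2 = π + 2β = 175.2240°

wrap2=175.22_deg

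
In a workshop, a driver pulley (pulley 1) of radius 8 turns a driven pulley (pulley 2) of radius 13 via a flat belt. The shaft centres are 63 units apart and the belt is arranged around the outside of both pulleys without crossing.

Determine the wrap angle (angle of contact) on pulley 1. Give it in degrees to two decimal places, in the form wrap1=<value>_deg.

open belt: β = asin((r2−r1)/C) = asin(5/63) = 4.5521°
wrap1 = π − 2β = 170.8959°
wrap2 = π + 2β = 189.1041°

wrap1=170.90_deg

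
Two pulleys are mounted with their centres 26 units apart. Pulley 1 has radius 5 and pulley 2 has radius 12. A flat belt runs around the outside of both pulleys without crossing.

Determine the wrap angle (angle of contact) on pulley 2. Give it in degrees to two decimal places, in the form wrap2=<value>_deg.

wrap2=211.24_deg

open belt: β = asin((r2−r1)/C) = asin(7/26) = 15.6185°
wrap1 = π − 2β = 148.7630°
wrap2 = π + 2β = 211.2370°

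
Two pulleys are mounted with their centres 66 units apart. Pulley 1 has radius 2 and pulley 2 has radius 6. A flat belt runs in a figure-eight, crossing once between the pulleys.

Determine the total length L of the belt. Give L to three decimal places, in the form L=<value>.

crossed belt: β = asin((r1+r2)/C) = asin(8/66) = 6.9621°
wrap1 = wrap2 = π + 2β = 193.9241°
tangent length = C·cosβ = 65.5134
L = (r1+r2)·wrap + 2·C·cosβ = 8·3.3846 + 2·65.5134 = 158.1036

L=158.104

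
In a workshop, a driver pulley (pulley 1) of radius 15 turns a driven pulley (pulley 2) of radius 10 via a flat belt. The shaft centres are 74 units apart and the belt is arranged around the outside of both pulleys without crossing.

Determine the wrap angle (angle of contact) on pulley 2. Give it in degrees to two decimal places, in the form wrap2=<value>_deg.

open belt: β = asin((r2−r1)/C) = asin(-5/74) = -3.8743°
wrap1 = π − 2β = 187.7486°
wrap2 = π + 2β = 172.2514°

wrap2=172.25_deg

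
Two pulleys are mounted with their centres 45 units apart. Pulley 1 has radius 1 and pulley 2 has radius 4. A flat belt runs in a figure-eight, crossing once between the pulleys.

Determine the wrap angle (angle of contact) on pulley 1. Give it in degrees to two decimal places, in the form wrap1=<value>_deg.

wrap1=192.76_deg

crossed belt: β = asin((r1+r2)/C) = asin(5/45) = 6.3794°
wrap1 = wrap2 = π + 2β = 192.7587°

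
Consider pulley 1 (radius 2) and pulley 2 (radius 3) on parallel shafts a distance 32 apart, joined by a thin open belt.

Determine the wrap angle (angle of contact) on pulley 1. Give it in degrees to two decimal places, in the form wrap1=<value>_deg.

wrap1=176.42_deg

open belt: β = asin((r2−r1)/C) = asin(1/32) = 1.7908°
wrap1 = π − 2β = 176.4184°
wrap2 = π + 2β = 183.5816°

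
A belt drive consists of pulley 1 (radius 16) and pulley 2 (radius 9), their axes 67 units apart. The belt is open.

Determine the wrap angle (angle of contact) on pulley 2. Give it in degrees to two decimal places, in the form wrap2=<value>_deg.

open belt: β = asin((r2−r1)/C) = asin(-7/67) = -5.9971°
wrap1 = π − 2β = 191.9941°
wrap2 = π + 2β = 168.0059°

wrap2=168.01_deg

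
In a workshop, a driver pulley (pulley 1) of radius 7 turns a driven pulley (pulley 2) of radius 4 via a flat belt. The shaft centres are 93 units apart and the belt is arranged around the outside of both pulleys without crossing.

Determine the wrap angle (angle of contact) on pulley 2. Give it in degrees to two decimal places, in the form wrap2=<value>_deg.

wrap2=176.30_deg

open belt: β = asin((r2−r1)/C) = asin(-3/93) = -1.8486°
wrap1 = π − 2β = 183.6971°
wrap2 = π + 2β = 176.3029°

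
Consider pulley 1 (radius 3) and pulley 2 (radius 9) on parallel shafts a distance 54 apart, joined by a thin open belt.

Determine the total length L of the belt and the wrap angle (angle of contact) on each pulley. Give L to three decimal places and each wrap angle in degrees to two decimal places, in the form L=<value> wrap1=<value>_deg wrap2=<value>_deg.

L=146.366 wrap1=167.24_deg wrap2=192.76_deg

open belt: β = asin((r2−r1)/C) = asin(6/54) = 6.3794°
wrap1 = π − 2β = 167.2413°
wrap2 = π + 2β = 192.7587°
tangent length = C·cosβ = 53.6656
L = r1·wrap1 + r2·wrap2 + 2·C·cosβ = 3·2.9189 + 9·3.3643 + 2·53.6656 = 146.3665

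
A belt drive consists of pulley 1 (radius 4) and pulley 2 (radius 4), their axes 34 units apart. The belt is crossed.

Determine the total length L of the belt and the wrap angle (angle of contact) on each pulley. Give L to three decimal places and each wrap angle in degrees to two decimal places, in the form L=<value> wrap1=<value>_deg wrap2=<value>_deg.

L=95.024 wrap1=207.22_deg wrap2=207.22_deg

crossed belt: β = asin((r1+r2)/C) = asin(8/34) = 13.6090°
wrap1 = wrap2 = π + 2β = 207.2179°
tangent length = C·cosβ = 33.0454
L = (r1+r2)·wrap + 2·C·cosβ = 8·3.6166 + 2·33.0454 = 95.0239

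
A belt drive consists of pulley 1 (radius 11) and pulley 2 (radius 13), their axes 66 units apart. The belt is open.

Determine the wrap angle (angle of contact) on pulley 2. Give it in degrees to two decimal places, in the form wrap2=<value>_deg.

open belt: β = asin((r2−r1)/C) = asin(2/66) = 1.7365°
wrap1 = π − 2β = 176.5270°
wrap2 = π + 2β = 183.4730°

wrap2=183.47_deg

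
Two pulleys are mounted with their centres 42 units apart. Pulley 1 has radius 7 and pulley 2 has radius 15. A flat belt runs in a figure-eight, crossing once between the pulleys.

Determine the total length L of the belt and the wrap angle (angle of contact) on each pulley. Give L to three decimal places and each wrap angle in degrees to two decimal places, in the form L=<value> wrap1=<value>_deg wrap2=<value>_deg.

L=164.927 wrap1=243.18_deg wrap2=243.18_deg

crossed belt: β = asin((r1+r2)/C) = asin(22/42) = 31.5881°
wrap1 = wrap2 = π + 2β = 243.1763°
tangent length = C·cosβ = 35.7771
L = (r1+r2)·wrap + 2·C·cosβ = 22·4.2442 + 2·35.7771 = 164.9272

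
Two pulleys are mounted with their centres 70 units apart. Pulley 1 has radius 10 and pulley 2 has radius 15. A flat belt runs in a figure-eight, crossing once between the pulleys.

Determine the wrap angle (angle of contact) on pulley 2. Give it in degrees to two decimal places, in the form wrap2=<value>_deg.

crossed belt: β = asin((r1+r2)/C) = asin(25/70) = 20.9248°
wrap1 = wrap2 = π + 2β = 221.8497°

wrap2=221.85_deg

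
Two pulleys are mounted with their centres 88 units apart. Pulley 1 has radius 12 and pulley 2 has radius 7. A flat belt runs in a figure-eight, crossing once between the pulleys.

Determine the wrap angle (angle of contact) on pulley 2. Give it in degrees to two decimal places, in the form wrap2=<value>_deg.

wrap2=204.94_deg

crossed belt: β = asin((r1+r2)/C) = asin(19/88) = 12.4689°
wrap1 = wrap2 = π + 2β = 204.9377°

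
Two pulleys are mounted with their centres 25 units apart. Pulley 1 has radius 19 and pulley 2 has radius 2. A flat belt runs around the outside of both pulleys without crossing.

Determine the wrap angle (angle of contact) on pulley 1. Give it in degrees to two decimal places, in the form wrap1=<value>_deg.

open belt: β = asin((r2−r1)/C) = asin(-17/25) = -42.8436°
wrap1 = π − 2β = 265.6873°
wrap2 = π + 2β = 94.3127°

wrap1=265.69_deg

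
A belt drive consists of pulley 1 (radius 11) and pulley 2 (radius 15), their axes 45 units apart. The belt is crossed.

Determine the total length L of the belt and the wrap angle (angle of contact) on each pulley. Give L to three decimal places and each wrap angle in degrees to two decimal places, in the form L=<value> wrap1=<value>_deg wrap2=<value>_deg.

L=187.171 wrap1=250.59_deg wrap2=250.59_deg

crossed belt: β = asin((r1+r2)/C) = asin(26/45) = 35.2944°
wrap1 = wrap2 = π + 2β = 250.5888°
tangent length = C·cosβ = 36.7287
L = (r1+r2)·wrap + 2·C·cosβ = 26·4.3736 + 2·36.7287 = 187.1711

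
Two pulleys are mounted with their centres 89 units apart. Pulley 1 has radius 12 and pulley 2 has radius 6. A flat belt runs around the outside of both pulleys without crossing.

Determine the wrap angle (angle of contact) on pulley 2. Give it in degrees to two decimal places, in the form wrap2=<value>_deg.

wrap2=172.27_deg

open belt: β = asin((r2−r1)/C) = asin(-6/89) = -3.8656°
wrap1 = π − 2β = 187.7311°
wrap2 = π + 2β = 172.2689°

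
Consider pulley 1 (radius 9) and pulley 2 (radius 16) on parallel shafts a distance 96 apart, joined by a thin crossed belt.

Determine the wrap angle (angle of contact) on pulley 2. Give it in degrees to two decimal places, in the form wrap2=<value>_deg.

wrap2=210.19_deg

crossed belt: β = asin((r1+r2)/C) = asin(25/96) = 15.0948°
wrap1 = wrap2 = π + 2β = 210.1896°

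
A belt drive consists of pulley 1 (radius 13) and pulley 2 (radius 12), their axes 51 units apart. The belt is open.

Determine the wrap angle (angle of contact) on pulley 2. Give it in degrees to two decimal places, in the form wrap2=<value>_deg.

open belt: β = asin((r2−r1)/C) = asin(-1/51) = -1.1235°
wrap1 = π − 2β = 182.2470°
wrap2 = π + 2β = 177.7530°

wrap2=177.75_deg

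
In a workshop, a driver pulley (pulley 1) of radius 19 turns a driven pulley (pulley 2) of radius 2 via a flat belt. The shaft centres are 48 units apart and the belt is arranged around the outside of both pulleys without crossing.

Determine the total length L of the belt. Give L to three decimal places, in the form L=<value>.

open belt: β = asin((r2−r1)/C) = asin(-17/48) = -20.7424°
wrap1 = π − 2β = 221.4848°
wrap2 = π + 2β = 138.5152°
tangent length = C·cosβ = 44.8888
L = r1·wrap1 + r2·wrap2 + 2·C·cosβ = 19·3.8656 + 2·2.4175 + 2·44.8888 = 168.0597

L=168.060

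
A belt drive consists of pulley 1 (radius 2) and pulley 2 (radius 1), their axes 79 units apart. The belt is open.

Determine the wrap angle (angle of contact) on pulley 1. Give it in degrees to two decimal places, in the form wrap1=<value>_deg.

wrap1=181.45_deg

open belt: β = asin((r2−r1)/C) = asin(-1/79) = -0.7253°
wrap1 = π − 2β = 181.4506°
wrap2 = π + 2β = 178.5494°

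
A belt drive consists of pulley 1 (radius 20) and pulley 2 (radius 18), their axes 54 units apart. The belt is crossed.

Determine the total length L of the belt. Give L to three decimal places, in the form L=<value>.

crossed belt: β = asin((r1+r2)/C) = asin(38/54) = 44.7249°
wrap1 = wrap2 = π + 2β = 269.4498°
tangent length = C·cosβ = 38.3667
L = (r1+r2)·wrap + 2·C·cosβ = 38·4.7028 + 2·38.3667 = 255.4392

L=255.439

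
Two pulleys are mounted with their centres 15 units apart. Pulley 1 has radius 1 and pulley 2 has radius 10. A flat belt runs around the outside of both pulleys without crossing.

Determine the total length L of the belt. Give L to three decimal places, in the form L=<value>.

open belt: β = asin((r2−r1)/C) = asin(9/15) = 36.8699°
wrap1 = π − 2β = 106.2602°
wrap2 = π + 2β = 253.7398°
tangent length = C·cosβ = 12.0000
L = r1·wrap1 + r2·wrap2 + 2·C·cosβ = 1·1.8546 + 10·4.4286 + 2·12.0000 = 70.1405

L=70.141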